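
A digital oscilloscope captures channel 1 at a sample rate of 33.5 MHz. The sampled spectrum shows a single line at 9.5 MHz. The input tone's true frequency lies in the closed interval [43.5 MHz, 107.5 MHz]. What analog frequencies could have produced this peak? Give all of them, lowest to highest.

57.5 MHz, 76.5 MHz, 91 MHz

Frequencies that alias to 9.5 MHz are k·fs ± 9.5 MHz for integer k ≥ 0.
k=0: 9.5 MHz.
k=1: 24 MHz, 43 MHz.
k=2: 57.5 MHz, 76.5 MHz.
k=3: 91 MHz, 110 MHz.
k=4: 124.5 MHz, 143.5 MHz.
Within [43.5 MHz, 107.5 MHz]: 57.5 MHz, 76.5 MHz, 91 MHz.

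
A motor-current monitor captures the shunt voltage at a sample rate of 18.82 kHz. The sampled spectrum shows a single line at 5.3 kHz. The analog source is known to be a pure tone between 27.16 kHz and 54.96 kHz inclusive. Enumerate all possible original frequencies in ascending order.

Frequencies that alias to 5.3 kHz are k·fs ± 5.3 kHz for integer k ≥ 0.
k=0: 5.3 kHz.
k=1: 13.52 kHz, 24.12 kHz.
k=2: 32.34 kHz, 42.94 kHz.
k=3: 51.16 kHz, 61.76 kHz.
k=4: 69.98 kHz, 80.58 kHz.
Within [27.16 kHz, 54.96 kHz]: 32.34 kHz, 42.94 kHz, 51.16 kHz.

32.34 kHz, 42.94 kHz, 51.16 kHz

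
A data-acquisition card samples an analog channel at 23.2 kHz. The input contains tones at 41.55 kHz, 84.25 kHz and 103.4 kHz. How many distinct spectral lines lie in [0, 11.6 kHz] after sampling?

fs/2 = 11.6 kHz.
41.55 kHz mod fs = 18.35 kHz.
18.35 kHz > fs/2 = 11.6 kHz, folds to fs − 18.35 kHz = 4.85 kHz.
84.25 kHz mod fs = 14.65 kHz.
14.65 kHz > fs/2 = 11.6 kHz, folds to fs − 14.65 kHz = 8.55 kHz.
103.4 kHz mod fs = 10.6 kHz.
10.6 kHz ≤ fs/2 = 11.6 kHz, appears at 10.6 kHz.
Distinct values: {4.85 kHz, 8.55 kHz, 10.6 kHz} → 3.

3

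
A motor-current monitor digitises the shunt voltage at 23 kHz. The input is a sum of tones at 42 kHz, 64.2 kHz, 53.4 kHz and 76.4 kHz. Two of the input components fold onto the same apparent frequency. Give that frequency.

7.4 kHz

fs/2 = 11.5 kHz.
42 kHz mod fs = 19 kHz.
19 kHz > fs/2 = 11.5 kHz, folds to fs − 19 kHz = 4 kHz.
64.2 kHz mod fs = 18.2 kHz.
18.2 kHz > fs/2 = 11.5 kHz, folds to fs − 18.2 kHz = 4.8 kHz.
53.4 kHz mod fs = 7.4 kHz.
7.4 kHz ≤ fs/2 = 11.5 kHz, appears at 7.4 kHz.
76.4 kHz mod fs = 7.4 kHz.
7.4 kHz ≤ fs/2 = 11.5 kHz, appears at 7.4 kHz.
53.4 kHz and 76.4 kHz both map to 7.4 kHz.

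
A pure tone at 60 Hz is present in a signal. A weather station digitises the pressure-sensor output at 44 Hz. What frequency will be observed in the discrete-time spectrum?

60 Hz mod fs = 16 Hz.
16 Hz ≤ fs/2 = 22 Hz, appears at 16 Hz.

16 Hz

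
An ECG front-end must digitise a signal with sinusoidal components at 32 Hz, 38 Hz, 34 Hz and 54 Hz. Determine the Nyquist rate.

Highest-frequency component: 54 Hz.
Nyquist rate = 2 × 54 Hz = 108 Hz.

108 Hz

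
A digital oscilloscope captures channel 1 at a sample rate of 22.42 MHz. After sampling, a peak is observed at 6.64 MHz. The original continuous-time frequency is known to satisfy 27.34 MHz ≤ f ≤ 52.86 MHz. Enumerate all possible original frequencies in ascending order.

29.06 MHz, 38.2 MHz, 51.48 MHz

Frequencies that alias to 6.64 MHz are k·fs ± 6.64 MHz for integer k ≥ 0.
k=0: 6.64 MHz.
k=1: 15.78 MHz, 29.06 MHz.
k=2: 38.2 MHz, 51.48 MHz.
k=3: 60.62 MHz, 73.9 MHz.
Within [27.34 MHz, 52.86 MHz]: 29.06 MHz, 38.2 MHz, 51.48 MHz.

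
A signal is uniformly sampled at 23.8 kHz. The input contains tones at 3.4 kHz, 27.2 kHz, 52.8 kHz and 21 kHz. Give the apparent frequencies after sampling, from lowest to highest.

2.8 kHz, 3.4 kHz, 5.2 kHz

fs/2 = 11.9 kHz.
3.4 kHz ≤ fs/2 = 11.9 kHz, passes unchanged.
27.2 kHz mod fs = 3.4 kHz.
3.4 kHz ≤ fs/2 = 11.9 kHz, appears at 3.4 kHz.
52.8 kHz mod fs = 5.2 kHz.
5.2 kHz ≤ fs/2 = 11.9 kHz, appears at 5.2 kHz.
21 kHz > fs/2 = 11.9 kHz, folds to fs − 21 kHz = 2.8 kHz.
Distinct values: {2.8 kHz, 3.4 kHz, 5.2 kHz}.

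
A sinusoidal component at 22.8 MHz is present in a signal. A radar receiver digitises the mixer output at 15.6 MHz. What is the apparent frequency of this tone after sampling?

22.8 MHz mod fs = 7.2 MHz.
7.2 MHz ≤ fs/2 = 7.8 MHz, appears at 7.2 MHz.

7.2 MHz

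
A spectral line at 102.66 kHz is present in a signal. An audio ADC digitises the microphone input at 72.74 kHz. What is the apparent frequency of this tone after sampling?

29.92 kHz

102.66 kHz mod fs = 29.92 kHz.
29.92 kHz ≤ fs/2 = 36.37 kHz, appears at 29.92 kHz.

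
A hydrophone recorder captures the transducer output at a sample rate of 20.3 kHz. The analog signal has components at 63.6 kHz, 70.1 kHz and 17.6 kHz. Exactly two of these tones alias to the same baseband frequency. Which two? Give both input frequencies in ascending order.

17.6 kHz, 63.6 kHz

fs/2 = 10.15 kHz.
63.6 kHz mod fs = 2.7 kHz.
2.7 kHz ≤ fs/2 = 10.15 kHz, appears at 2.7 kHz.
70.1 kHz mod fs = 9.2 kHz.
9.2 kHz ≤ fs/2 = 10.15 kHz, appears at 9.2 kHz.
17.6 kHz > fs/2 = 10.15 kHz, folds to fs − 17.6 kHz = 2.7 kHz.
17.6 kHz and 63.6 kHz both map to 2.7 kHz.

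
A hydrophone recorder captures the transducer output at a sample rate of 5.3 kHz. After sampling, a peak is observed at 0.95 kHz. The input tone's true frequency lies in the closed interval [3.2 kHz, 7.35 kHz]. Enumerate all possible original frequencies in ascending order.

Frequencies that alias to 0.95 kHz are k·fs ± 0.95 kHz for integer k ≥ 0.
k=0: 0.95 kHz.
k=1: 4.35 kHz, 6.25 kHz.
k=2: 9.65 kHz, 11.55 kHz.
Within [3.2 kHz, 7.35 kHz]: 4.35 kHz, 6.25 kHz.

4.35 kHz, 6.25 kHz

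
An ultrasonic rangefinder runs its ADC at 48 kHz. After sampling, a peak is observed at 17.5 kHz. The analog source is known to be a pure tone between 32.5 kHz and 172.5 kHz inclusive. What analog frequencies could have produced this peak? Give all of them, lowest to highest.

65.5 kHz, 78.5 kHz, 113.5 kHz, 126.5 kHz, 161.5 kHz

Frequencies that alias to 17.5 kHz are k·fs ± 17.5 kHz for integer k ≥ 0.
k=0: 17.5 kHz.
k=1: 30.5 kHz, 65.5 kHz.
k=2: 78.5 kHz, 113.5 kHz.
k=3: 126.5 kHz, 161.5 kHz.
k=4: 174.5 kHz, 209.5 kHz.
Within [32.5 kHz, 172.5 kHz]: 65.5 kHz, 78.5 kHz, 113.5 kHz, 126.5 kHz, 161.5 kHz.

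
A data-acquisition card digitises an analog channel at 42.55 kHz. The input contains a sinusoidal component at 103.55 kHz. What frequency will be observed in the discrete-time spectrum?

103.55 kHz mod fs = 18.45 kHz.
18.45 kHz ≤ fs/2 = 21.275 kHz, appears at 18.45 kHz.

18.45 kHz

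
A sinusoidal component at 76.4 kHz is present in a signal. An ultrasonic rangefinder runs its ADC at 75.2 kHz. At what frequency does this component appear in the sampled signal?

76.4 kHz mod fs = 1.2 kHz.
1.2 kHz ≤ fs/2 = 37.6 kHz, appears at 1.2 kHz.

1.2 kHz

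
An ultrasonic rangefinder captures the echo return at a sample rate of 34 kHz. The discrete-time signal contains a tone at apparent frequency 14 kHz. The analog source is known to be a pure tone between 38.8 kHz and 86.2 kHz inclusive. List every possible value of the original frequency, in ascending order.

48 kHz, 54 kHz, 82 kHz

Frequencies that alias to 14 kHz are k·fs ± 14 kHz for integer k ≥ 0.
k=0: 14 kHz.
k=1: 20 kHz, 48 kHz.
k=2: 54 kHz, 82 kHz.
k=3: 88 kHz, 116 kHz.
Within [38.8 kHz, 86.2 kHz]: 48 kHz, 54 kHz, 82 kHz.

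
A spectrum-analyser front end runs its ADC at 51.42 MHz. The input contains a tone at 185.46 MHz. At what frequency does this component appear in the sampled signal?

185.46 MHz mod fs = 31.2 MHz.
31.2 MHz > fs/2 = 25.71 MHz, folds to fs − 31.2 MHz = 20.22 MHz.

20.22 MHz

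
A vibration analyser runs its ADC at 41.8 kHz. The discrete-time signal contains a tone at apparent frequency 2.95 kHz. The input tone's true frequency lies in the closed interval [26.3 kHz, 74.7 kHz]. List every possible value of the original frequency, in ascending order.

Frequencies that alias to 2.95 kHz are k·fs ± 2.95 kHz for integer k ≥ 0.
k=0: 2.95 kHz.
k=1: 38.85 kHz, 44.75 kHz.
k=2: 80.65 kHz, 86.55 kHz.
Within [26.3 kHz, 74.7 kHz]: 38.85 kHz, 44.75 kHz.

38.85 kHz, 44.75 kHz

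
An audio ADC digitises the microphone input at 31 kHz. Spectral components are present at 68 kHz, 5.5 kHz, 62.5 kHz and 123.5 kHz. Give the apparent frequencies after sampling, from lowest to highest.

fs/2 = 15.5 kHz.
68 kHz mod fs = 6 kHz.
6 kHz ≤ fs/2 = 15.5 kHz, appears at 6 kHz.
5.5 kHz ≤ fs/2 = 15.5 kHz, passes unchanged.
62.5 kHz mod fs = 0.5 kHz.
0.5 kHz ≤ fs/2 = 15.5 kHz, appears at 0.5 kHz.
123.5 kHz mod fs = 30.5 kHz.
30.5 kHz > fs/2 = 15.5 kHz, folds to fs − 30.5 kHz = 0.5 kHz.
Distinct values: {0.5 kHz, 5.5 kHz, 6 kHz}.

0.5 kHz, 5.5 kHz, 6 kHz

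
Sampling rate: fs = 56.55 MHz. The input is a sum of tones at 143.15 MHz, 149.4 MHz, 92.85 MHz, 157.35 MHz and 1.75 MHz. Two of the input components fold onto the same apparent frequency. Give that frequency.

20.25 MHz

fs/2 = 28.275 MHz.
143.15 MHz mod fs = 30.05 MHz.
30.05 MHz > fs/2 = 28.275 MHz, folds to fs − 30.05 MHz = 26.5 MHz.
149.4 MHz mod fs = 36.3 MHz.
36.3 MHz > fs/2 = 28.275 MHz, folds to fs − 36.3 MHz = 20.25 MHz.
92.85 MHz mod fs = 36.3 MHz.
36.3 MHz > fs/2 = 28.275 MHz, folds to fs − 36.3 MHz = 20.25 MHz.
157.35 MHz mod fs = 44.25 MHz.
44.25 MHz > fs/2 = 28.275 MHz, folds to fs − 44.25 MHz = 12.3 MHz.
1.75 MHz ≤ fs/2 = 28.275 MHz, passes unchanged.
92.85 MHz and 149.4 MHz both map to 20.25 MHz.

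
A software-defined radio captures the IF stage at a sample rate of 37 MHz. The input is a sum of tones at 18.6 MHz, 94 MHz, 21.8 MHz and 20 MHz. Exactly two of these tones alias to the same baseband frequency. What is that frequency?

17 MHz

fs/2 = 18.5 MHz.
18.6 MHz > fs/2 = 18.5 MHz, folds to fs − 18.6 MHz = 18.4 MHz.
94 MHz mod fs = 20 MHz.
20 MHz > fs/2 = 18.5 MHz, folds to fs − 20 MHz = 17 MHz.
21.8 MHz > fs/2 = 18.5 MHz, folds to fs − 21.8 MHz = 15.2 MHz.
20 MHz > fs/2 = 18.5 MHz, folds to fs − 20 MHz = 17 MHz.
20 MHz and 94 MHz both map to 17 MHz.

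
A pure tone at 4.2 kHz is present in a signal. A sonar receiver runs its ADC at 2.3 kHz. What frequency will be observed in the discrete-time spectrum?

4.2 kHz mod fs = 1.9 kHz.
1.9 kHz > fs/2 = 1.15 kHz, folds to fs − 1.9 kHz = 0.4 kHz.

0.4 kHz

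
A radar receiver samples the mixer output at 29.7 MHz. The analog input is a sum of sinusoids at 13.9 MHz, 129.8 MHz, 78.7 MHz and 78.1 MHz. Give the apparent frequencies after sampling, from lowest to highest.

fs/2 = 14.85 MHz.
13.9 MHz ≤ fs/2 = 14.85 MHz, passes unchanged.
129.8 MHz mod fs = 11 MHz.
11 MHz ≤ fs/2 = 14.85 MHz, appears at 11 MHz.
78.7 MHz mod fs = 19.3 MHz.
19.3 MHz > fs/2 = 14.85 MHz, folds to fs − 19.3 MHz = 10.4 MHz.
78.1 MHz mod fs = 18.7 MHz.
18.7 MHz > fs/2 = 14.85 MHz, folds to fs − 18.7 MHz = 11 MHz.
Distinct values: {10.4 MHz, 11 MHz, 13.9 MHz}.

10.4 MHz, 11 MHz, 13.9 MHz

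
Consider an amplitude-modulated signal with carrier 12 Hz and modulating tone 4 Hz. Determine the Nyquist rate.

AM sidebands sit at fc ± fm = 8 Hz and 16 Hz.
Highest-frequency component: 16 Hz.
Nyquist rate = 2 × 16 Hz = 32 Hz.

32 Hz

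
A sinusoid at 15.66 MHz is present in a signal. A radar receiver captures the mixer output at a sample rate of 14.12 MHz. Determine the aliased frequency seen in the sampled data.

15.66 MHz mod fs = 1.54 MHz.
1.54 MHz ≤ fs/2 = 7.06 MHz, appears at 1.54 MHz.

1.54 MHz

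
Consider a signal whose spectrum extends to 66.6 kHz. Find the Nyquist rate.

Nyquist rate = 2 × 66.6 kHz = 133.2 kHz.

133.2 kHz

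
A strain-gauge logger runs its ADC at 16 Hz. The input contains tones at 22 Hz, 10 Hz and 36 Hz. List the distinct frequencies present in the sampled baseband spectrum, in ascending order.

fs/2 = 8 Hz.
22 Hz mod fs = 6 Hz.
6 Hz ≤ fs/2 = 8 Hz, appears at 6 Hz.
10 Hz > fs/2 = 8 Hz, folds to fs − 10 Hz = 6 Hz.
36 Hz mod fs = 4 Hz.
4 Hz ≤ fs/2 = 8 Hz, appears at 4 Hz.
Distinct values: {4 Hz, 6 Hz}.

4 Hz, 6 Hz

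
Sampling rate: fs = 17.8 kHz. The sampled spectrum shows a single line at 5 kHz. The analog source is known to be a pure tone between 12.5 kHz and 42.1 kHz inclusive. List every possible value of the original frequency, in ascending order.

12.8 kHz, 22.8 kHz, 30.6 kHz, 40.6 kHz

Frequencies that alias to 5 kHz are k·fs ± 5 kHz for integer k ≥ 0.
k=0: 5 kHz.
k=1: 12.8 kHz, 22.8 kHz.
k=2: 30.6 kHz, 40.6 kHz.
k=3: 48.4 kHz, 58.4 kHz.
Within [12.5 kHz, 42.1 kHz]: 12.8 kHz, 22.8 kHz, 30.6 kHz, 40.6 kHz.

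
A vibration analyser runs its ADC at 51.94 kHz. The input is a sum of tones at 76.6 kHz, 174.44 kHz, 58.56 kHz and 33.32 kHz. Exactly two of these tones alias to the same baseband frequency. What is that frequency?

fs/2 = 25.97 kHz.
76.6 kHz mod fs = 24.66 kHz.
24.66 kHz ≤ fs/2 = 25.97 kHz, appears at 24.66 kHz.
174.44 kHz mod fs = 18.62 kHz.
18.62 kHz ≤ fs/2 = 25.97 kHz, appears at 18.62 kHz.
58.56 kHz mod fs = 6.62 kHz.
6.62 kHz ≤ fs/2 = 25.97 kHz, appears at 6.62 kHz.
33.32 kHz > fs/2 = 25.97 kHz, folds to fs − 33.32 kHz = 18.62 kHz.
33.32 kHz and 174.44 kHz both map to 18.62 kHz.

18.62 kHz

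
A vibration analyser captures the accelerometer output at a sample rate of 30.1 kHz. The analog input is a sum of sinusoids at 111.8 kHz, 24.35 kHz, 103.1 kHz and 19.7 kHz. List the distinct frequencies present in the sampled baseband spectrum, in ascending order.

5.75 kHz, 8.6 kHz, 10.4 kHz, 12.8 kHz

fs/2 = 15.05 kHz.
111.8 kHz mod fs = 21.5 kHz.
21.5 kHz > fs/2 = 15.05 kHz, folds to fs − 21.5 kHz = 8.6 kHz.
24.35 kHz > fs/2 = 15.05 kHz, folds to fs − 24.35 kHz = 5.75 kHz.
103.1 kHz mod fs = 12.8 kHz.
12.8 kHz ≤ fs/2 = 15.05 kHz, appears at 12.8 kHz.
19.7 kHz > fs/2 = 15.05 kHz, folds to fs − 19.7 kHz = 10.4 kHz.
Distinct values: {5.75 kHz, 8.6 kHz, 10.4 kHz, 12.8 kHz}.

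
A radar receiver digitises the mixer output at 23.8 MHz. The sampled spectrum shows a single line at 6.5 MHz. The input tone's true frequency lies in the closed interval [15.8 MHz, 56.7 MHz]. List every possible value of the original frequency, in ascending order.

17.3 MHz, 30.3 MHz, 41.1 MHz, 54.1 MHz

Frequencies that alias to 6.5 MHz are k·fs ± 6.5 MHz for integer k ≥ 0.
k=0: 6.5 MHz.
k=1: 17.3 MHz, 30.3 MHz.
k=2: 41.1 MHz, 54.1 MHz.
k=3: 64.9 MHz, 77.9 MHz.
Within [15.8 MHz, 56.7 MHz]: 17.3 MHz, 30.3 MHz, 41.1 MHz, 54.1 MHz.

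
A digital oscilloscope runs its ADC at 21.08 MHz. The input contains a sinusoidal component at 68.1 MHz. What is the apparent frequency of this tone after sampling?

4.86 MHz

68.1 MHz mod fs = 4.86 MHz.
4.86 MHz ≤ fs/2 = 10.54 MHz, appears at 4.86 MHz.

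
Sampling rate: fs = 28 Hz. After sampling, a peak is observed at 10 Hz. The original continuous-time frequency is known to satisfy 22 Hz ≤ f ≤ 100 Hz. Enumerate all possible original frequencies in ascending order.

38 Hz, 46 Hz, 66 Hz, 74 Hz, 94 Hz

Frequencies that alias to 10 Hz are k·fs ± 10 Hz for integer k ≥ 0.
k=0: 10 Hz.
k=1: 18 Hz, 38 Hz.
k=2: 46 Hz, 66 Hz.
k=3: 74 Hz, 94 Hz.
k=4: 102 Hz, 122 Hz.
Within [22 Hz, 100 Hz]: 38 Hz, 46 Hz, 66 Hz, 74 Hz, 94 Hz.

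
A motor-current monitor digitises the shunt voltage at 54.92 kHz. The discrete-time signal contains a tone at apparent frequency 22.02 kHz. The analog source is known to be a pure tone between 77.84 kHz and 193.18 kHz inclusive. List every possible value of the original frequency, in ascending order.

87.82 kHz, 131.86 kHz, 142.74 kHz, 186.78 kHz

Frequencies that alias to 22.02 kHz are k·fs ± 22.02 kHz for integer k ≥ 0.
k=0: 22.02 kHz.
k=1: 32.9 kHz, 76.94 kHz.
k=2: 87.82 kHz, 131.86 kHz.
k=3: 142.74 kHz, 186.78 kHz.
k=4: 197.66 kHz, 241.7 kHz.
Within [77.84 kHz, 193.18 kHz]: 87.82 kHz, 131.86 kHz, 142.74 kHz, 186.78 kHz.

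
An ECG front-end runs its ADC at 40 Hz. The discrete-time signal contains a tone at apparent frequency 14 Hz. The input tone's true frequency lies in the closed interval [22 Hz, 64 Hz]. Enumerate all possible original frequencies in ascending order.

26 Hz, 54 Hz

Frequencies that alias to 14 Hz are k·fs ± 14 Hz for integer k ≥ 0.
k=0: 14 Hz.
k=1: 26 Hz, 54 Hz.
k=2: 66 Hz, 94 Hz.
Within [22 Hz, 64 Hz]: 26 Hz, 54 Hz.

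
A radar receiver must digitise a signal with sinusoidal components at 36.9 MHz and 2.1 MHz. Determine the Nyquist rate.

73.8 MHz

Highest-frequency component: 36.9 MHz.
Nyquist rate = 2 × 36.9 MHz = 73.8 MHz.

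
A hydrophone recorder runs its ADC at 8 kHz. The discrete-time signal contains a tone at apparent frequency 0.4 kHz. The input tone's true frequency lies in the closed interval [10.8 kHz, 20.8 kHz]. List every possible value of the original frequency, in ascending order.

Frequencies that alias to 0.4 kHz are k·fs ± 0.4 kHz for integer k ≥ 0.
k=0: 0.4 kHz.
k=1: 7.6 kHz, 8.4 kHz.
k=2: 15.6 kHz, 16.4 kHz.
k=3: 23.6 kHz, 24.4 kHz.
Within [10.8 kHz, 20.8 kHz]: 15.6 kHz, 16.4 kHz.

15.6 kHz, 16.4 kHz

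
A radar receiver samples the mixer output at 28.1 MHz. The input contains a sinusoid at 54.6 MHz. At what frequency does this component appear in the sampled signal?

54.6 MHz mod fs = 26.5 MHz.
26.5 MHz > fs/2 = 14.05 MHz, folds to fs − 26.5 MHz = 1.6 MHz.

1.6 MHz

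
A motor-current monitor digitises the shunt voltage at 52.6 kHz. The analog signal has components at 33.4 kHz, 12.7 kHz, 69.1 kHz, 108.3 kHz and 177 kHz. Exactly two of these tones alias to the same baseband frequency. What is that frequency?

fs/2 = 26.3 kHz.
33.4 kHz > fs/2 = 26.3 kHz, folds to fs − 33.4 kHz = 19.2 kHz.
12.7 kHz ≤ fs/2 = 26.3 kHz, passes unchanged.
69.1 kHz mod fs = 16.5 kHz.
16.5 kHz ≤ fs/2 = 26.3 kHz, appears at 16.5 kHz.
108.3 kHz mod fs = 3.1 kHz.
3.1 kHz ≤ fs/2 = 26.3 kHz, appears at 3.1 kHz.
177 kHz mod fs = 19.2 kHz.
19.2 kHz ≤ fs/2 = 26.3 kHz, appears at 19.2 kHz.
33.4 kHz and 177 kHz both map to 19.2 kHz.

19.2 kHz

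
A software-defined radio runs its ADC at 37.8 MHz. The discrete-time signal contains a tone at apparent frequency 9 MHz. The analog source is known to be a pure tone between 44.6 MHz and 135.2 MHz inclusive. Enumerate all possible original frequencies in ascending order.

Frequencies that alias to 9 MHz are k·fs ± 9 MHz for integer k ≥ 0.
k=0: 9 MHz.
k=1: 28.8 MHz, 46.8 MHz.
k=2: 66.6 MHz, 84.6 MHz.
k=3: 104.4 MHz, 122.4 MHz.
k=4: 142.2 MHz, 160.2 MHz.
Within [44.6 MHz, 135.2 MHz]: 46.8 MHz, 66.6 MHz, 84.6 MHz, 104.4 MHz, 122.4 MHz.

46.8 MHz, 66.6 MHz, 84.6 MHz, 104.4 MHz, 122.4 MHz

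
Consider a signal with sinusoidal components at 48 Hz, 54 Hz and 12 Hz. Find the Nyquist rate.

Highest-frequency component: 54 Hz.
Nyquist rate = 2 × 54 Hz = 108 Hz.

108 Hz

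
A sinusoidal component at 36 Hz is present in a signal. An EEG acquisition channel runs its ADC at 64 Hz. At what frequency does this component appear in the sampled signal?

36 Hz > fs/2 = 32 Hz, folds to fs − 36 Hz = 28 Hz.

28 Hz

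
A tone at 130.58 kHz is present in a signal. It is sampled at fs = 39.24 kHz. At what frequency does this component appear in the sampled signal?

12.86 kHz

130.58 kHz mod fs = 12.86 kHz.
12.86 kHz ≤ fs/2 = 19.62 kHz, appears at 12.86 kHz.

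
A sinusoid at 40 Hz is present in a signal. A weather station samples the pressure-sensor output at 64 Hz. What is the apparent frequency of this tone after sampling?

40 Hz > fs/2 = 32 Hz, folds to fs − 40 Hz = 24 Hz.

24 Hz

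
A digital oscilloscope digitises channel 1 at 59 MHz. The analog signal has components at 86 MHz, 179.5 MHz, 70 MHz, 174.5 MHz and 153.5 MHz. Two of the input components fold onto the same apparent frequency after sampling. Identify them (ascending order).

fs/2 = 29.5 MHz.
86 MHz mod fs = 27 MHz.
27 MHz ≤ fs/2 = 29.5 MHz, appears at 27 MHz.
179.5 MHz mod fs = 2.5 MHz.
2.5 MHz ≤ fs/2 = 29.5 MHz, appears at 2.5 MHz.
70 MHz mod fs = 11 MHz.
11 MHz ≤ fs/2 = 29.5 MHz, appears at 11 MHz.
174.5 MHz mod fs = 56.5 MHz.
56.5 MHz > fs/2 = 29.5 MHz, folds to fs − 56.5 MHz = 2.5 MHz.
153.5 MHz mod fs = 35.5 MHz.
35.5 MHz > fs/2 = 29.5 MHz, folds to fs − 35.5 MHz = 23.5 MHz.
174.5 MHz and 179.5 MHz both map to 2.5 MHz.

174.5 MHz, 179.5 MHz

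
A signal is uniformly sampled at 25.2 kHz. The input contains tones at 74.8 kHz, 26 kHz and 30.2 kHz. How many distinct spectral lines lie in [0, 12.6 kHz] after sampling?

fs/2 = 12.6 kHz.
74.8 kHz mod fs = 24.4 kHz.
24.4 kHz > fs/2 = 12.6 kHz, folds to fs − 24.4 kHz = 0.8 kHz.
26 kHz mod fs = 0.8 kHz.
0.8 kHz ≤ fs/2 = 12.6 kHz, appears at 0.8 kHz.
30.2 kHz mod fs = 5 kHz.
5 kHz ≤ fs/2 = 12.6 kHz, appears at 5 kHz.
Distinct values: {0.8 kHz, 5 kHz} → 2.

2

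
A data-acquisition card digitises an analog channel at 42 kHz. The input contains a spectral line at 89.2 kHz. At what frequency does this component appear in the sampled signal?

89.2 kHz mod fs = 5.2 kHz.
5.2 kHz ≤ fs/2 = 21 kHz, appears at 5.2 kHz.

5.2 kHz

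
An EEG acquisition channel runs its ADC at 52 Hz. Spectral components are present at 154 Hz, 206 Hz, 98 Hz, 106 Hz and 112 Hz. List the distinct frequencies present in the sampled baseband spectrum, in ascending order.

fs/2 = 26 Hz.
154 Hz mod fs = 50 Hz.
50 Hz > fs/2 = 26 Hz, folds to fs − 50 Hz = 2 Hz.
206 Hz mod fs = 50 Hz.
50 Hz > fs/2 = 26 Hz, folds to fs − 50 Hz = 2 Hz.
98 Hz mod fs = 46 Hz.
46 Hz > fs/2 = 26 Hz, folds to fs − 46 Hz = 6 Hz.
106 Hz mod fs = 2 Hz.
2 Hz ≤ fs/2 = 26 Hz, appears at 2 Hz.
112 Hz mod fs = 8 Hz.
8 Hz ≤ fs/2 = 26 Hz, appears at 8 Hz.
Distinct values: {2 Hz, 6 Hz, 8 Hz}.

2 Hz, 6 Hz, 8 Hz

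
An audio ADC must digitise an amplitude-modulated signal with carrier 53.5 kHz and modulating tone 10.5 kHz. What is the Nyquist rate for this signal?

128 kHz

AM sidebands sit at fc ± fm = 43 kHz and 64 kHz.
Highest-frequency component: 64 kHz.
Nyquist rate = 2 × 64 kHz = 128 kHz.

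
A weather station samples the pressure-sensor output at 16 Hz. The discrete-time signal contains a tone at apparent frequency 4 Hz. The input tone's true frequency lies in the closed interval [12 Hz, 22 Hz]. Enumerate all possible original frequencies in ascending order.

12 Hz, 20 Hz

Frequencies that alias to 4 Hz are k·fs ± 4 Hz for integer k ≥ 0.
k=0: 4 Hz.
k=1: 12 Hz, 20 Hz.
k=2: 28 Hz, 36 Hz.
Within [12 Hz, 22 Hz]: 12 Hz, 20 Hz.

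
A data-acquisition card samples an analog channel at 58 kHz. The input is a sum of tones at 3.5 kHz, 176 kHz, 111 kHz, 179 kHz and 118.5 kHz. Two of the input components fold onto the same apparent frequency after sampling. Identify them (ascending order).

fs/2 = 29 kHz.
3.5 kHz ≤ fs/2 = 29 kHz, passes unchanged.
176 kHz mod fs = 2 kHz.
2 kHz ≤ fs/2 = 29 kHz, appears at 2 kHz.
111 kHz mod fs = 53 kHz.
53 kHz > fs/2 = 29 kHz, folds to fs − 53 kHz = 5 kHz.
179 kHz mod fs = 5 kHz.
5 kHz ≤ fs/2 = 29 kHz, appears at 5 kHz.
118.5 kHz mod fs = 2.5 kHz.
2.5 kHz ≤ fs/2 = 29 kHz, appears at 2.5 kHz.
111 kHz and 179 kHz both map to 5 kHz.

111 kHz, 179 kHz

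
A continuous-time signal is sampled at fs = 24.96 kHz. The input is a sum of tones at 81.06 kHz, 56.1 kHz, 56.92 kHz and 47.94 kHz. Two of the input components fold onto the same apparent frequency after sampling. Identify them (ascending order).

fs/2 = 12.48 kHz.
81.06 kHz mod fs = 6.18 kHz.
6.18 kHz ≤ fs/2 = 12.48 kHz, appears at 6.18 kHz.
56.1 kHz mod fs = 6.18 kHz.
6.18 kHz ≤ fs/2 = 12.48 kHz, appears at 6.18 kHz.
56.92 kHz mod fs = 7 kHz.
7 kHz ≤ fs/2 = 12.48 kHz, appears at 7 kHz.
47.94 kHz mod fs = 22.98 kHz.
22.98 kHz > fs/2 = 12.48 kHz, folds to fs − 22.98 kHz = 1.98 kHz.
56.1 kHz and 81.06 kHz both map to 6.18 kHz.

56.1 kHz, 81.06 kHz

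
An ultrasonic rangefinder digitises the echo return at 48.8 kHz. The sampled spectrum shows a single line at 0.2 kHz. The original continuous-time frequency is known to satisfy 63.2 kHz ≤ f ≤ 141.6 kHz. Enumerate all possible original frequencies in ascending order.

97.4 kHz, 97.8 kHz

Frequencies that alias to 0.2 kHz are k·fs ± 0.2 kHz for integer k ≥ 0.
k=0: 0.2 kHz.
k=1: 48.6 kHz, 49 kHz.
k=2: 97.4 kHz, 97.8 kHz.
k=3: 146.2 kHz, 146.6 kHz.
Within [63.2 kHz, 141.6 kHz]: 97.4 kHz, 97.8 kHz.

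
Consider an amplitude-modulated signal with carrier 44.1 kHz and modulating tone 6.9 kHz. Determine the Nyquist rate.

102 kHz

AM sidebands sit at fc ± fm = 37.2 kHz and 51 kHz.
Highest-frequency component: 51 kHz.
Nyquist rate = 2 × 51 kHz = 102 kHz.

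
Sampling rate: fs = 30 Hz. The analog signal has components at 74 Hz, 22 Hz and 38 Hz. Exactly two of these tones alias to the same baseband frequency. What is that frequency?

fs/2 = 15 Hz.
74 Hz mod fs = 14 Hz.
14 Hz ≤ fs/2 = 15 Hz, appears at 14 Hz.
22 Hz > fs/2 = 15 Hz, folds to fs − 22 Hz = 8 Hz.
38 Hz mod fs = 8 Hz.
8 Hz ≤ fs/2 = 15 Hz, appears at 8 Hz.
22 Hz and 38 Hz both map to 8 Hz.

8 Hz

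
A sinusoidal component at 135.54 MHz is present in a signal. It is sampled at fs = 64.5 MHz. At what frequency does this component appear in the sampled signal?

135.54 MHz mod fs = 6.54 MHz.
6.54 MHz ≤ fs/2 = 32.25 MHz, appears at 6.54 MHz.

6.54 MHz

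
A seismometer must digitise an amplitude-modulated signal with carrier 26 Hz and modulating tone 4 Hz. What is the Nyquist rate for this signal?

AM sidebands sit at fc ± fm = 22 Hz and 30 Hz.
Highest-frequency component: 30 Hz.
Nyquist rate = 2 × 30 Hz = 60 Hz.

60 Hz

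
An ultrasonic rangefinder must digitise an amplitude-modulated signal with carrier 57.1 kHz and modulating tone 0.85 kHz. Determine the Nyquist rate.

115.9 kHz

AM sidebands sit at fc ± fm = 56.25 kHz and 57.95 kHz.
Highest-frequency component: 57.95 kHz.
Nyquist rate = 2 × 57.95 kHz = 115.9 kHz.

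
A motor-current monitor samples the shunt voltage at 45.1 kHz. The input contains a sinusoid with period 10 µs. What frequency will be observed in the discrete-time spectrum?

T = 10 µs → f = 1/T = 100 kHz.
100 kHz mod fs = 9.8 kHz.
9.8 kHz ≤ fs/2 = 22.55 kHz, appears at 9.8 kHz.

9.8 kHz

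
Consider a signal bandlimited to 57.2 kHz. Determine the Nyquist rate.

Nyquist rate = 2 × 57.2 kHz = 114.4 kHz.

114.4 kHz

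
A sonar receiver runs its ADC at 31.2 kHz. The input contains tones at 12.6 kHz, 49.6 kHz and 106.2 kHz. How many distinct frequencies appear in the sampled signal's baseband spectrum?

2

fs/2 = 15.6 kHz.
12.6 kHz ≤ fs/2 = 15.6 kHz, passes unchanged.
49.6 kHz mod fs = 18.4 kHz.
18.4 kHz > fs/2 = 15.6 kHz, folds to fs − 18.4 kHz = 12.8 kHz.
106.2 kHz mod fs = 12.6 kHz.
12.6 kHz ≤ fs/2 = 15.6 kHz, appears at 12.6 kHz.
Distinct values: {12.6 kHz, 12.8 kHz} → 2.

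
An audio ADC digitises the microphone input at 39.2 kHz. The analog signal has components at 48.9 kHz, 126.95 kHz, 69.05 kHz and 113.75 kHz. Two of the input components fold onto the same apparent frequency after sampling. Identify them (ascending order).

69.05 kHz, 126.95 kHz

fs/2 = 19.6 kHz.
48.9 kHz mod fs = 9.7 kHz.
9.7 kHz ≤ fs/2 = 19.6 kHz, appears at 9.7 kHz.
126.95 kHz mod fs = 9.35 kHz.
9.35 kHz ≤ fs/2 = 19.6 kHz, appears at 9.35 kHz.
69.05 kHz mod fs = 29.85 kHz.
29.85 kHz > fs/2 = 19.6 kHz, folds to fs − 29.85 kHz = 9.35 kHz.
113.75 kHz mod fs = 35.35 kHz.
35.35 kHz > fs/2 = 19.6 kHz, folds to fs − 35.35 kHz = 3.85 kHz.
69.05 kHz and 126.95 kHz both map to 9.35 kHz.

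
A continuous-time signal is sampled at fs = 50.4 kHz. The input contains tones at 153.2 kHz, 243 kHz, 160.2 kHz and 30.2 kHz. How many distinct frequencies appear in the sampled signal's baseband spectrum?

3

fs/2 = 25.2 kHz.
153.2 kHz mod fs = 2 kHz.
2 kHz ≤ fs/2 = 25.2 kHz, appears at 2 kHz.
243 kHz mod fs = 41.4 kHz.
41.4 kHz > fs/2 = 25.2 kHz, folds to fs − 41.4 kHz = 9 kHz.
160.2 kHz mod fs = 9 kHz.
9 kHz ≤ fs/2 = 25.2 kHz, appears at 9 kHz.
30.2 kHz > fs/2 = 25.2 kHz, folds to fs − 30.2 kHz = 20.2 kHz.
Distinct values: {2 kHz, 9 kHz, 20.2 kHz} → 3.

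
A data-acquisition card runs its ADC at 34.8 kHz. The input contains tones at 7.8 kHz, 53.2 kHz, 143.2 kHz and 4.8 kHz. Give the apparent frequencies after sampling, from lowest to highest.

4 kHz, 4.8 kHz, 7.8 kHz, 16.4 kHz

fs/2 = 17.4 kHz.
7.8 kHz ≤ fs/2 = 17.4 kHz, passes unchanged.
53.2 kHz mod fs = 18.4 kHz.
18.4 kHz > fs/2 = 17.4 kHz, folds to fs − 18.4 kHz = 16.4 kHz.
143.2 kHz mod fs = 4 kHz.
4 kHz ≤ fs/2 = 17.4 kHz, appears at 4 kHz.
4.8 kHz ≤ fs/2 = 17.4 kHz, passes unchanged.
Distinct values: {4 kHz, 4.8 kHz, 7.8 kHz, 16.4 kHz}.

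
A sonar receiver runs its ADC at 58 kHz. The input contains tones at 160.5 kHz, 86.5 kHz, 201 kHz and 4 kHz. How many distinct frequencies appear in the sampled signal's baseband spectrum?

4

fs/2 = 29 kHz.
160.5 kHz mod fs = 44.5 kHz.
44.5 kHz > fs/2 = 29 kHz, folds to fs − 44.5 kHz = 13.5 kHz.
86.5 kHz mod fs = 28.5 kHz.
28.5 kHz ≤ fs/2 = 29 kHz, appears at 28.5 kHz.
201 kHz mod fs = 27 kHz.
27 kHz ≤ fs/2 = 29 kHz, appears at 27 kHz.
4 kHz ≤ fs/2 = 29 kHz, passes unchanged.
Distinct values: {4 kHz, 13.5 kHz, 27 kHz, 28.5 kHz} → 4.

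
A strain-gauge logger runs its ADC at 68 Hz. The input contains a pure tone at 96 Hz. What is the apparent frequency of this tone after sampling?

28 Hz

96 Hz mod fs = 28 Hz.
28 Hz ≤ fs/2 = 34 Hz, appears at 28 Hz.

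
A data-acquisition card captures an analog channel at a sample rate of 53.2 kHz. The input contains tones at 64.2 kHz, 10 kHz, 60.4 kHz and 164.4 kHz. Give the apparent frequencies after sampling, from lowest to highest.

4.8 kHz, 7.2 kHz, 10 kHz, 11 kHz

fs/2 = 26.6 kHz.
64.2 kHz mod fs = 11 kHz.
11 kHz ≤ fs/2 = 26.6 kHz, appears at 11 kHz.
10 kHz ≤ fs/2 = 26.6 kHz, passes unchanged.
60.4 kHz mod fs = 7.2 kHz.
7.2 kHz ≤ fs/2 = 26.6 kHz, appears at 7.2 kHz.
164.4 kHz mod fs = 4.8 kHz.
4.8 kHz ≤ fs/2 = 26.6 kHz, appears at 4.8 kHz.
Distinct values: {4.8 kHz, 7.2 kHz, 10 kHz, 11 kHz}.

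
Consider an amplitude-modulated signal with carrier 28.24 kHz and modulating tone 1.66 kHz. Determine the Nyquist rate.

59.8 kHz

AM sidebands sit at fc ± fm = 26.58 kHz and 29.9 kHz.
Highest-frequency component: 29.9 kHz.
Nyquist rate = 2 × 29.9 kHz = 59.8 kHz.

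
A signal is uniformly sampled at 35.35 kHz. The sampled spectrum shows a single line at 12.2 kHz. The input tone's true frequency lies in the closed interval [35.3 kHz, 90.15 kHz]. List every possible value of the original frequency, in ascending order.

Frequencies that alias to 12.2 kHz are k·fs ± 12.2 kHz for integer k ≥ 0.
k=0: 12.2 kHz.
k=1: 23.15 kHz, 47.55 kHz.
k=2: 58.5 kHz, 82.9 kHz.
k=3: 93.85 kHz, 118.25 kHz.
Within [35.3 kHz, 90.15 kHz]: 47.55 kHz, 58.5 kHz, 82.9 kHz.

47.55 kHz, 58.5 kHz, 82.9 kHz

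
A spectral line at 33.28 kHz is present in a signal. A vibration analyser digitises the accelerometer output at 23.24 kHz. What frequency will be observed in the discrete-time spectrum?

33.28 kHz mod fs = 10.04 kHz.
10.04 kHz ≤ fs/2 = 11.62 kHz, appears at 10.04 kHz.

10.04 kHz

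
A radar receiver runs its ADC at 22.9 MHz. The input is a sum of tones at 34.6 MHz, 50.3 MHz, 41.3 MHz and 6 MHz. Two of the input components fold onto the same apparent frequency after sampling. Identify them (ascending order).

41.3 MHz, 50.3 MHz

fs/2 = 11.45 MHz.
34.6 MHz mod fs = 11.7 MHz.
11.7 MHz > fs/2 = 11.45 MHz, folds to fs − 11.7 MHz = 11.2 MHz.
50.3 MHz mod fs = 4.5 MHz.
4.5 MHz ≤ fs/2 = 11.45 MHz, appears at 4.5 MHz.
41.3 MHz mod fs = 18.4 MHz.
18.4 MHz > fs/2 = 11.45 MHz, folds to fs − 18.4 MHz = 4.5 MHz.
6 MHz ≤ fs/2 = 11.45 MHz, passes unchanged.
41.3 MHz and 50.3 MHz both map to 4.5 MHz.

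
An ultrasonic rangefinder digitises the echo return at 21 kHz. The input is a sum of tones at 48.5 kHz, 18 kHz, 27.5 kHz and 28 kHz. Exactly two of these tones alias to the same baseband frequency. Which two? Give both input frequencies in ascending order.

fs/2 = 10.5 kHz.
48.5 kHz mod fs = 6.5 kHz.
6.5 kHz ≤ fs/2 = 10.5 kHz, appears at 6.5 kHz.
18 kHz > fs/2 = 10.5 kHz, folds to fs − 18 kHz = 3 kHz.
27.5 kHz mod fs = 6.5 kHz.
6.5 kHz ≤ fs/2 = 10.5 kHz, appears at 6.5 kHz.
28 kHz mod fs = 7 kHz.
7 kHz ≤ fs/2 = 10.5 kHz, appears at 7 kHz.
27.5 kHz and 48.5 kHz both map to 6.5 kHz.

27.5 kHz, 48.5 kHz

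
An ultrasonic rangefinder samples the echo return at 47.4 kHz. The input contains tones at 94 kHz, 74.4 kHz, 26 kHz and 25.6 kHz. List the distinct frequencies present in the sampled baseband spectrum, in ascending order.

0.8 kHz, 20.4 kHz, 21.4 kHz, 21.8 kHz

fs/2 = 23.7 kHz.
94 kHz mod fs = 46.6 kHz.
46.6 kHz > fs/2 = 23.7 kHz, folds to fs − 46.6 kHz = 0.8 kHz.
74.4 kHz mod fs = 27 kHz.
27 kHz > fs/2 = 23.7 kHz, folds to fs − 27 kHz = 20.4 kHz.
26 kHz > fs/2 = 23.7 kHz, folds to fs − 26 kHz = 21.4 kHz.
25.6 kHz > fs/2 = 23.7 kHz, folds to fs − 25.6 kHz = 21.8 kHz.
Distinct values: {0.8 kHz, 20.4 kHz, 21.4 kHz, 21.8 kHz}.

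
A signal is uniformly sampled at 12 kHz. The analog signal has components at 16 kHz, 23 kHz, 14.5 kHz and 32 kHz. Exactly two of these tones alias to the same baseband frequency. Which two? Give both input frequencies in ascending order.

fs/2 = 6 kHz.
16 kHz mod fs = 4 kHz.
4 kHz ≤ fs/2 = 6 kHz, appears at 4 kHz.
23 kHz mod fs = 11 kHz.
11 kHz > fs/2 = 6 kHz, folds to fs − 11 kHz = 1 kHz.
14.5 kHz mod fs = 2.5 kHz.
2.5 kHz ≤ fs/2 = 6 kHz, appears at 2.5 kHz.
32 kHz mod fs = 8 kHz.
8 kHz > fs/2 = 6 kHz, folds to fs − 8 kHz = 4 kHz.
16 kHz and 32 kHz both map to 4 kHz.

16 kHz, 32 kHz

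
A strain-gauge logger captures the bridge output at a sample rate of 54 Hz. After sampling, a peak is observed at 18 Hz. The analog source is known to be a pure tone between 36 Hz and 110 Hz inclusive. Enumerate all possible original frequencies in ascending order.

36 Hz, 72 Hz, 90 Hz

Frequencies that alias to 18 Hz are k·fs ± 18 Hz for integer k ≥ 0.
k=0: 18 Hz.
k=1: 36 Hz, 72 Hz.
k=2: 90 Hz, 126 Hz.
k=3: 144 Hz, 180 Hz.
Within [36 Hz, 110 Hz]: 36 Hz, 72 Hz, 90 Hz.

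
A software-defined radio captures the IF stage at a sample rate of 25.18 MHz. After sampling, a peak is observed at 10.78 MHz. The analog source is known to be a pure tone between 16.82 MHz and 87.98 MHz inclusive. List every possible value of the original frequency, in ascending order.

35.96 MHz, 39.58 MHz, 61.14 MHz, 64.76 MHz, 86.32 MHz

Frequencies that alias to 10.78 MHz are k·fs ± 10.78 MHz for integer k ≥ 0.
k=0: 10.78 MHz.
k=1: 14.4 MHz, 35.96 MHz.
k=2: 39.58 MHz, 61.14 MHz.
k=3: 64.76 MHz, 86.32 MHz.
k=4: 89.94 MHz, 111.5 MHz.
Within [16.82 MHz, 87.98 MHz]: 35.96 MHz, 39.58 MHz, 61.14 MHz, 64.76 MHz, 86.32 MHz.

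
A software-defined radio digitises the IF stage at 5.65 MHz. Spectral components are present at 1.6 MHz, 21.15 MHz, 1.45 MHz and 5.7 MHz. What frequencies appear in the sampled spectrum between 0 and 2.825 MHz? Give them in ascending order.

fs/2 = 2.825 MHz.
1.6 MHz ≤ fs/2 = 2.825 MHz, passes unchanged.
21.15 MHz mod fs = 4.2 MHz.
4.2 MHz > fs/2 = 2.825 MHz, folds to fs − 4.2 MHz = 1.45 MHz.
1.45 MHz ≤ fs/2 = 2.825 MHz, passes unchanged.
5.7 MHz mod fs = 0.05 MHz.
0.05 MHz ≤ fs/2 = 2.825 MHz, appears at 0.05 MHz.
Distinct values: {0.05 MHz, 1.45 MHz, 1.6 MHz}.

0.05 MHz, 1.45 MHz, 1.6 MHz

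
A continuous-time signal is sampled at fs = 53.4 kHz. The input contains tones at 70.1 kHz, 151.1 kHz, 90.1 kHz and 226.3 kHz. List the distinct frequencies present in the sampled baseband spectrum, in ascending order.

fs/2 = 26.7 kHz.
70.1 kHz mod fs = 16.7 kHz.
16.7 kHz ≤ fs/2 = 26.7 kHz, appears at 16.7 kHz.
151.1 kHz mod fs = 44.3 kHz.
44.3 kHz > fs/2 = 26.7 kHz, folds to fs − 44.3 kHz = 9.1 kHz.
90.1 kHz mod fs = 36.7 kHz.
36.7 kHz > fs/2 = 26.7 kHz, folds to fs − 36.7 kHz = 16.7 kHz.
226.3 kHz mod fs = 12.7 kHz.
12.7 kHz ≤ fs/2 = 26.7 kHz, appears at 12.7 kHz.
Distinct values: {9.1 kHz, 12.7 kHz, 16.7 kHz}.

9.1 kHz, 12.7 kHz, 16.7 kHz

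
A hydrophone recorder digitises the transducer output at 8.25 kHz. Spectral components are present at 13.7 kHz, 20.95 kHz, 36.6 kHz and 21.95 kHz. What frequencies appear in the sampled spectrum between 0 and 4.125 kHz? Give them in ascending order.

fs/2 = 4.125 kHz.
13.7 kHz mod fs = 5.45 kHz.
5.45 kHz > fs/2 = 4.125 kHz, folds to fs − 5.45 kHz = 2.8 kHz.
20.95 kHz mod fs = 4.45 kHz.
4.45 kHz > fs/2 = 4.125 kHz, folds to fs − 4.45 kHz = 3.8 kHz.
36.6 kHz mod fs = 3.6 kHz.
3.6 kHz ≤ fs/2 = 4.125 kHz, appears at 3.6 kHz.
21.95 kHz mod fs = 5.45 kHz.
5.45 kHz > fs/2 = 4.125 kHz, folds to fs − 5.45 kHz = 2.8 kHz.
Distinct values: {2.8 kHz, 3.6 kHz, 3.8 kHz}.

2.8 kHz, 3.6 kHz, 3.8 kHz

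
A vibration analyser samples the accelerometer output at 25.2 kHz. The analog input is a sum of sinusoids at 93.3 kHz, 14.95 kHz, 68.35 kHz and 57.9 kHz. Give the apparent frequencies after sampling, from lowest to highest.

7.25 kHz, 7.5 kHz, 10.25 kHz

fs/2 = 12.6 kHz.
93.3 kHz mod fs = 17.7 kHz.
17.7 kHz > fs/2 = 12.6 kHz, folds to fs − 17.7 kHz = 7.5 kHz.
14.95 kHz > fs/2 = 12.6 kHz, folds to fs − 14.95 kHz = 10.25 kHz.
68.35 kHz mod fs = 17.95 kHz.
17.95 kHz > fs/2 = 12.6 kHz, folds to fs − 17.95 kHz = 7.25 kHz.
57.9 kHz mod fs = 7.5 kHz.
7.5 kHz ≤ fs/2 = 12.6 kHz, appears at 7.5 kHz.
Distinct values: {7.25 kHz, 7.5 kHz, 10.25 kHz}.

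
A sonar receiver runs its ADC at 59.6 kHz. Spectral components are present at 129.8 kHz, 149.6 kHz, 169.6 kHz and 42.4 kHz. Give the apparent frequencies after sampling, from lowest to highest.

9.2 kHz, 10.6 kHz, 17.2 kHz, 29.2 kHz

fs/2 = 29.8 kHz.
129.8 kHz mod fs = 10.6 kHz.
10.6 kHz ≤ fs/2 = 29.8 kHz, appears at 10.6 kHz.
149.6 kHz mod fs = 30.4 kHz.
30.4 kHz > fs/2 = 29.8 kHz, folds to fs − 30.4 kHz = 29.2 kHz.
169.6 kHz mod fs = 50.4 kHz.
50.4 kHz > fs/2 = 29.8 kHz, folds to fs − 50.4 kHz = 9.2 kHz.
42.4 kHz > fs/2 = 29.8 kHz, folds to fs − 42.4 kHz = 17.2 kHz.
Distinct values: {9.2 kHz, 10.6 kHz, 17.2 kHz, 29.2 kHz}.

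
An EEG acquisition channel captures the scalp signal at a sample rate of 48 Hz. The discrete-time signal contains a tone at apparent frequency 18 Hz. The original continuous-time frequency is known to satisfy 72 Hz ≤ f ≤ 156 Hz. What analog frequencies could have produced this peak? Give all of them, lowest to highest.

78 Hz, 114 Hz, 126 Hz

Frequencies that alias to 18 Hz are k·fs ± 18 Hz for integer k ≥ 0.
k=0: 18 Hz.
k=1: 30 Hz, 66 Hz.
k=2: 78 Hz, 114 Hz.
k=3: 126 Hz, 162 Hz.
k=4: 174 Hz, 210 Hz.
Within [72 Hz, 156 Hz]: 78 Hz, 114 Hz, 126 Hz.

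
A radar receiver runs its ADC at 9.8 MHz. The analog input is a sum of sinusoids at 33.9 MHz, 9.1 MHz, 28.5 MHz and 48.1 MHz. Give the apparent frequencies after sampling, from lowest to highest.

0.7 MHz, 0.9 MHz, 4.5 MHz

fs/2 = 4.9 MHz.
33.9 MHz mod fs = 4.5 MHz.
4.5 MHz ≤ fs/2 = 4.9 MHz, appears at 4.5 MHz.
9.1 MHz > fs/2 = 4.9 MHz, folds to fs − 9.1 MHz = 0.7 MHz.
28.5 MHz mod fs = 8.9 MHz.
8.9 MHz > fs/2 = 4.9 MHz, folds to fs − 8.9 MHz = 0.9 MHz.
48.1 MHz mod fs = 8.9 MHz.
8.9 MHz > fs/2 = 4.9 MHz, folds to fs − 8.9 MHz = 0.9 MHz.
Distinct values: {0.7 MHz, 0.9 MHz, 4.5 MHz}.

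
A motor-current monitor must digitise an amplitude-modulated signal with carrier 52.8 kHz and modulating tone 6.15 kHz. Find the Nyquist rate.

AM sidebands sit at fc ± fm = 46.65 kHz and 58.95 kHz.
Highest-frequency component: 58.95 kHz.
Nyquist rate = 2 × 58.95 kHz = 117.9 kHz.

117.9 kHz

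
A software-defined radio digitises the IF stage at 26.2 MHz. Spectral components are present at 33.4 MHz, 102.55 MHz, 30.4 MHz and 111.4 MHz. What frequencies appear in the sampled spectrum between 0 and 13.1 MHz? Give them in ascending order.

2.25 MHz, 4.2 MHz, 6.6 MHz, 7.2 MHz

fs/2 = 13.1 MHz.
33.4 MHz mod fs = 7.2 MHz.
7.2 MHz ≤ fs/2 = 13.1 MHz, appears at 7.2 MHz.
102.55 MHz mod fs = 23.95 MHz.
23.95 MHz > fs/2 = 13.1 MHz, folds to fs − 23.95 MHz = 2.25 MHz.
30.4 MHz mod fs = 4.2 MHz.
4.2 MHz ≤ fs/2 = 13.1 MHz, appears at 4.2 MHz.
111.4 MHz mod fs = 6.6 MHz.
6.6 MHz ≤ fs/2 = 13.1 MHz, appears at 6.6 MHz.
Distinct values: {2.25 MHz, 4.2 MHz, 6.6 MHz, 7.2 MHz}.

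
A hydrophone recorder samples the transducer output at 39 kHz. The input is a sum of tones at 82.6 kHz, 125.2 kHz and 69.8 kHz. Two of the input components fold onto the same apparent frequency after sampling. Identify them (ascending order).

fs/2 = 19.5 kHz.
82.6 kHz mod fs = 4.6 kHz.
4.6 kHz ≤ fs/2 = 19.5 kHz, appears at 4.6 kHz.
125.2 kHz mod fs = 8.2 kHz.
8.2 kHz ≤ fs/2 = 19.5 kHz, appears at 8.2 kHz.
69.8 kHz mod fs = 30.8 kHz.
30.8 kHz > fs/2 = 19.5 kHz, folds to fs − 30.8 kHz = 8.2 kHz.
69.8 kHz and 125.2 kHz both map to 8.2 kHz.

69.8 kHz, 125.2 kHz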